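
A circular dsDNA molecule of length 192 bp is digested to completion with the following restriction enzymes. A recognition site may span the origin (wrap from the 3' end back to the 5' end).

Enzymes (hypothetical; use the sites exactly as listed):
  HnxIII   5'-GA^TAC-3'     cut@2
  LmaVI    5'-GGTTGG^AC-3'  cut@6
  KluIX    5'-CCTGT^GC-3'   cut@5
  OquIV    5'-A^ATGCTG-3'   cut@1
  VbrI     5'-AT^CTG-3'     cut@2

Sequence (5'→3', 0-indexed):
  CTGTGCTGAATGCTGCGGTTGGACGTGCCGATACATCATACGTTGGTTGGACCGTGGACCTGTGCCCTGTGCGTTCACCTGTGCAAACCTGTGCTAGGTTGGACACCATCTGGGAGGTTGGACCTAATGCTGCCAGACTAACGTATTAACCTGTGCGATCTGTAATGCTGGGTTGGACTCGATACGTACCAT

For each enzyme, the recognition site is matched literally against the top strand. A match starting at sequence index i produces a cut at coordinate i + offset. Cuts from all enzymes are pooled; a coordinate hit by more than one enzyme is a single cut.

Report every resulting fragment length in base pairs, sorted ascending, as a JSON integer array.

Per-enzyme occurrences:
  HnxIII GATAC/2: at [29, 180] ⇒ [31, 182]
  LmaVI GGTTGGAC/6: at [16, 44, 96, 115, 170] ⇒ [22, 50, 102, 121, 176]
  KluIX CCTGTGC/5: at [58, 65, 77, 87, 149] ⇒ [63, 70, 82, 92, 154]
  OquIV AATGCTG/1: at [8, 125, 163] ⇒ [9, 126, 164]
  VbrI ATCTG/2: at [107, 157, 190] ⇒ [0, 109, 159]

All cut coordinates (distinct, sorted): [0, 9, 22, 31, 50, 63, 70, 82, 92, 102, 109, 121, 126, 154, 159, 164, 176, 182]

Fragment lengths:
  0→9: 9 bp
  9→22: 13 bp
  22→31: 9 bp
  31→50: 19 bp
  50→63: 13 bp
  63→70: 7 bp
  70→82: 12 bp
  82→92: 10 bp
  92→102: 10 bp
  102→109: 7 bp
  109→121: 12 bp
  121→126: 5 bp
  126→154: 28 bp
  154→159: 5 bp
  159→164: 5 bp
  164→176: 12 bp
  176→182: 6 bp
  182→0 (wrap): 192-182+0 = 10 bp

[5,5,5,6,7,7,9,9,10,10,10,12,12,12,13,13,19,28]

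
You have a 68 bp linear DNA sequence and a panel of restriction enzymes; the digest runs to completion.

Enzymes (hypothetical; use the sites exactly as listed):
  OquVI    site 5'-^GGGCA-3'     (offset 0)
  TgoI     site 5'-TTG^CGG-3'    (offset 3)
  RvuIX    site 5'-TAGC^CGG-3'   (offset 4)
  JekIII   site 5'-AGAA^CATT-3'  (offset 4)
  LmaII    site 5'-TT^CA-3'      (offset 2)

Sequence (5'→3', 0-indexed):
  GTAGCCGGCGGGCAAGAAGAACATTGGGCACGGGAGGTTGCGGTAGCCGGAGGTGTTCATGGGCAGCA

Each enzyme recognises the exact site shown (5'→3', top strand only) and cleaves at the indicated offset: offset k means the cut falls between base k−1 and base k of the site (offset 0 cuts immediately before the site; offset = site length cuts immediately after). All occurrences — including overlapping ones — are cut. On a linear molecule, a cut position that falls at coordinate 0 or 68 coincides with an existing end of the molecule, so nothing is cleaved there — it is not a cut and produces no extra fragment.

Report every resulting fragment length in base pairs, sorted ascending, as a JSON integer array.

[3,4,4,5,7,8,10,12,15]

Per-enzyme occurrences:
  OquVI (GGGCA, off=0): starts [9, 25, 60] → cuts [9, 25, 60]
  TgoI (TTGCGG, off=3): starts [37] → cuts [40]
  RvuIX (TAGCCGG, off=4): starts [1, 43] → cuts [5, 47]
  JekIII (AGAACATT, off=4): starts [17] → cuts [21]
  LmaII (TTCA, off=2): starts [55] → cuts [57]

Pooled cuts: [5, 9, 21, 25, 40, 47, 57, 60]

Fragments:
  [0,5): 5 bp
  [5,9): 4 bp
  [9,21): 12 bp
  [21,25): 4 bp
  [25,40): 15 bp
  [40,47): 7 bp
  [47,57): 10 bp
  [57,60): 3 bp
  [60,68): 8 bp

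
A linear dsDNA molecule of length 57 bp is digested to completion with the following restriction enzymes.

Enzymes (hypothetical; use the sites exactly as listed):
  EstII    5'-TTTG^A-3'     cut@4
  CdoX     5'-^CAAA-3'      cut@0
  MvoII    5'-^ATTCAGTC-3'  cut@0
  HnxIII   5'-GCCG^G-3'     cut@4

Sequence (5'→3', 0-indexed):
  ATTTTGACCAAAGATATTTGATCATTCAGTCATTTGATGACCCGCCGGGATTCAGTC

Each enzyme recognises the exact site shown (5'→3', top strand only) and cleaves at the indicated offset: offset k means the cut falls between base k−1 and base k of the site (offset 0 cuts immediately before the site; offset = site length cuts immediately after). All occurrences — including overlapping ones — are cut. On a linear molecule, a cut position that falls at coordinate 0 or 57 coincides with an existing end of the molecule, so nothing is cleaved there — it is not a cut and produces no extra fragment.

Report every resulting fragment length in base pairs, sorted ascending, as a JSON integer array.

Per-enzyme occurrences:
  EstII TTTGA/4: at [2, 16, 32] ⇒ [6, 20, 36]
  CdoX CAAA/0: at [8] ⇒ [8]
  MvoII ATTCAGTC/0: at [23, 49] ⇒ [23, 49]
  HnxIII GCCGG/4: at [43] ⇒ [47]

Pooled cuts: [6, 8, 20, 23, 36, 47, 49]

Fragment lengths:
  [0,6): 6 bp
  [6,8): 2 bp
  [8,20): 12 bp
  [20,23): 3 bp
  [23,36): 13 bp
  [36,47): 11 bp
  [47,49): 2 bp
  [49,57): 8 bp

[2,2,3,6,8,11,12,13]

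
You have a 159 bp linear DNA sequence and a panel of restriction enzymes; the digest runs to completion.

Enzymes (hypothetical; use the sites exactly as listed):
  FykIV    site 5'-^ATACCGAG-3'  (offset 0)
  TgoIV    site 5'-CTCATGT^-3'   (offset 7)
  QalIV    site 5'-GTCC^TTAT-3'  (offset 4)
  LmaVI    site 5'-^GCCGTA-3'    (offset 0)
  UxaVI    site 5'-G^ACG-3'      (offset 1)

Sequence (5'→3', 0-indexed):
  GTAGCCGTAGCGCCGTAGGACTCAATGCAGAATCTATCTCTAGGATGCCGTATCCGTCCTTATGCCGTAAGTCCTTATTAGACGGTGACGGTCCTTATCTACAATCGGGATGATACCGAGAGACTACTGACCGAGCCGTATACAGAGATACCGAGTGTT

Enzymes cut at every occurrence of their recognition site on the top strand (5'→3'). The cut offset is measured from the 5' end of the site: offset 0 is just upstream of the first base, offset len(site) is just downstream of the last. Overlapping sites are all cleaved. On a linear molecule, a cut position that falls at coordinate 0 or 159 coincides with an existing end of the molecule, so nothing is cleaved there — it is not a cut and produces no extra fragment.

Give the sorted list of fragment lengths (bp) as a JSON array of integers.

Scan for sites:
  FykIV ATACCGAG/0: at [112, 147] ⇒ [112, 147]
  TgoIV (CTCATGT, off=7): no sites
  QalIV GTCCTTAT/4: at [55, 70, 90] ⇒ [59, 74, 94]
  LmaVI GCCGTA/0: at [3, 11, 46, 63, 134] ⇒ [3, 11, 46, 63, 134]
  UxaVI GACG/1: at [80, 86] ⇒ [81, 87]

All cut coordinates (distinct, sorted): [3, 11, 46, 59, 63, 74, 81, 87, 94, 112, 134, 147]

Fragment lengths:
  [0,3): 3 bp
  [3,11): 8 bp
  [11,46): 35 bp
  [46,59): 13 bp
  [59,63): 4 bp
  [63,74): 11 bp
  [74,81): 7 bp
  [81,87): 6 bp
  [87,94): 7 bp
  [94,112): 18 bp
  [112,134): 22 bp
  [134,147): 13 bp
  [147,159): 12 bp

[3,4,6,7,7,8,11,12,13,13,18,22,35]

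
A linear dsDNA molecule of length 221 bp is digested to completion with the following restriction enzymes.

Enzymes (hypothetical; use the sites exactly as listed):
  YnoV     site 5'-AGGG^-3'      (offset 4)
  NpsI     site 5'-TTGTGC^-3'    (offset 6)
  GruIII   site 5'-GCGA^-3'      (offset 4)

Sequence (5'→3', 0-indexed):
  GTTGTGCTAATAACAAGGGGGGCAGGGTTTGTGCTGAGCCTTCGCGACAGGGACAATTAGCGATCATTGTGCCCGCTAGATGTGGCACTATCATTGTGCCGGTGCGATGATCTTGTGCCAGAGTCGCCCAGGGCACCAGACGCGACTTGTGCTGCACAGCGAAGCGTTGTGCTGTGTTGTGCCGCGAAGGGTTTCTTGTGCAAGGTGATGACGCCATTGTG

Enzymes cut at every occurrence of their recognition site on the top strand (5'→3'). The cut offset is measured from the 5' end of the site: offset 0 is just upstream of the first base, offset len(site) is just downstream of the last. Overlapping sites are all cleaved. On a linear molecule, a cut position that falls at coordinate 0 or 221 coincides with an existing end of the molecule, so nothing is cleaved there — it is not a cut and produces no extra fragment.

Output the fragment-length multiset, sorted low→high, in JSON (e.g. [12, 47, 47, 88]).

Per-enzyme occurrences:
  YnoV AGGG/4: at [15, 23, 48, 129, 187] ⇒ [19, 27, 52, 133, 191]
  NpsI TTGTGC/6: at [1, 28, 66, 93, 112, 146, 166, 176, 195] ⇒ [7, 34, 72, 99, 118, 152, 172, 182, 201]
  GruIII GCGA/4: at [43, 59, 103, 141, 158, 183] ⇒ [47, 63, 107, 145, 162, 187]

Pooled cuts: [7, 19, 27, 34, 47, 52, 63, 72, 99, 107, 118, 133, 145, 152, 162, 172, 182, 187, 191, 201]

Fragments:
  [0,7): 7 bp
  [7,19): 12 bp
  [19,27): 8 bp
  [27,34): 7 bp
  [34,47): 13 bp
  [47,52): 5 bp
  [52,63): 11 bp
  [63,72): 9 bp
  [72,99): 27 bp
  [99,107): 8 bp
  [107,118): 11 bp
  [118,133): 15 bp
  [133,145): 12 bp
  [145,152): 7 bp
  [152,162): 10 bp
  [162,172): 10 bp
  [172,182): 10 bp
  [182,187): 5 bp
  [187,191): 4 bp
  [191,201): 10 bp
  [201,221): 20 bp

[4,5,5,7,7,7,8,8,9,10,10,10,10,11,11,12,12,13,15,20,27]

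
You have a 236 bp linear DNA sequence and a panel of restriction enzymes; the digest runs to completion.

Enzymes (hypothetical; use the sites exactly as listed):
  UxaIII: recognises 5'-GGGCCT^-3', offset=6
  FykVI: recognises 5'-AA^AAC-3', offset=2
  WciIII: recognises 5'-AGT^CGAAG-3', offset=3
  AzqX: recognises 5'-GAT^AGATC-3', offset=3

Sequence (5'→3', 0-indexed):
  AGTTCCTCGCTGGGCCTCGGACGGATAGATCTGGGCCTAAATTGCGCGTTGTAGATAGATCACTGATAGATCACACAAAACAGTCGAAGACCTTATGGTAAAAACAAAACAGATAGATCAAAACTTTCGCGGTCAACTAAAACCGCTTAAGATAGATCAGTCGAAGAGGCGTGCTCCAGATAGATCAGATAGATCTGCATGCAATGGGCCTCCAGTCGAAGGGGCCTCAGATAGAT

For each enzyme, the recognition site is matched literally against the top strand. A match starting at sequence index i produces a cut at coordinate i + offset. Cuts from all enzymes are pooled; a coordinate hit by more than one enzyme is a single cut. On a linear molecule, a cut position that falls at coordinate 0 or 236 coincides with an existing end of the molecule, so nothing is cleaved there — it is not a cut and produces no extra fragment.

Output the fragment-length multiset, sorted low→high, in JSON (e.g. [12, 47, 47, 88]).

[5,5,6,7,7,8,9,9,9,11,11,11,12,13,17,18,18,19,20,21]

Per-enzyme occurrences:
  UxaIII (GGGCCT, off=6): starts [11, 32, 205, 221] → cuts [17, 38, 211, 227]
  FykVI (AAAAC, off=2): starts [76, 100, 105, 119, 138] → cuts [78, 102, 107, 121, 140]
  WciIII (AGTCGAAG, off=3): starts [81, 158, 213] → cuts [84, 161, 216]
  AzqX (GATAGATC, off=3): starts [23, 53, 64, 111, 150, 178, 187] → cuts [26, 56, 67, 114, 153, 181, 190]

All cut coordinates (distinct, sorted): [17, 26, 38, 56, 67, 78, 84, 102, 107, 114, 121, 140, 153, 161, 181, 190, 211, 216, 227]

Fragment lengths:
  [0,17): 17 bp
  [17,26): 9 bp
  [26,38): 12 bp
  [38,56): 18 bp
  [56,67): 11 bp
  [67,78): 11 bp
  [78,84): 6 bp
  [84,102): 18 bp
  [102,107): 5 bp
  [107,114): 7 bp
  [114,121): 7 bp
  [121,140): 19 bp
  [140,153): 13 bp
  [153,161): 8 bp
  [161,181): 20 bp
  [181,190): 9 bp
  [190,211): 21 bp
  [211,216): 5 bp
  [216,227): 11 bp
  [227,236): 9 bp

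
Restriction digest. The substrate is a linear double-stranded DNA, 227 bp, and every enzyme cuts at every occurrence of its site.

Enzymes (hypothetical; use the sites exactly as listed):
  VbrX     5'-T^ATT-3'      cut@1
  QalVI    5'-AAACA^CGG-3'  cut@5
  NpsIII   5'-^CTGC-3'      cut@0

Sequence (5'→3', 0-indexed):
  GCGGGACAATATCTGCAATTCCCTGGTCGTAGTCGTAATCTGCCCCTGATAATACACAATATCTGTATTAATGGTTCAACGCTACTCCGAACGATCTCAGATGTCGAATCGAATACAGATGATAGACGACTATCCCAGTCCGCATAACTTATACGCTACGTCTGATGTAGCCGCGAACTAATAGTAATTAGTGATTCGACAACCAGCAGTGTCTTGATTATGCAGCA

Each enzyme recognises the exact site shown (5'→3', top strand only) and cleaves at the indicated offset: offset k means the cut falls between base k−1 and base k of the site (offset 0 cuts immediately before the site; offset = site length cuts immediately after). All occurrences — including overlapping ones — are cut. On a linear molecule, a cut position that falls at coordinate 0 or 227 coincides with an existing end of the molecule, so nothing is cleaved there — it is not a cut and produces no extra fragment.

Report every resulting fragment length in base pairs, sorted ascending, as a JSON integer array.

[12,27,27,161]

Per-enzyme occurrences:
  VbrX (TATT, off=1): starts [65] → cuts [66]
  QalVI (AAACACGG, off=5): no sites
  NpsIII (CTGC, off=0): starts [12, 39] → cuts [12, 39]

Pooled cuts: [12, 39, 66]

Fragments:
  [0,12): 12 bp
  [12,39): 27 bp
  [39,66): 27 bp
  [66,227): 161 bp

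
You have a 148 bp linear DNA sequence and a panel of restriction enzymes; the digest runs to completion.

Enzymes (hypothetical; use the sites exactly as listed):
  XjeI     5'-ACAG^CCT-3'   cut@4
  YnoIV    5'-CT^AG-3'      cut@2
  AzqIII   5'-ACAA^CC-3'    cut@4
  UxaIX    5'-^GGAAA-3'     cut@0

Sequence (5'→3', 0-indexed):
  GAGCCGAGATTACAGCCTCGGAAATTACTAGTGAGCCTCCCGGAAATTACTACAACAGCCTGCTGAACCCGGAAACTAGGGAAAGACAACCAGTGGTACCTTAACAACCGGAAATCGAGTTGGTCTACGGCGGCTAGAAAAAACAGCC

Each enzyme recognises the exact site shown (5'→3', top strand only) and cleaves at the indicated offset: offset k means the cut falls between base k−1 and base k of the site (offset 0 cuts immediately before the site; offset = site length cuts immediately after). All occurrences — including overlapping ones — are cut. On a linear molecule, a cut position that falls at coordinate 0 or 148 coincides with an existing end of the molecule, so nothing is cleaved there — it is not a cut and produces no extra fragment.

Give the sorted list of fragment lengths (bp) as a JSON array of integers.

[2,2,4,7,10,10,12,12,13,15,17,18,26]

Per-enzyme occurrences:
  XjeI (ACAGCCT, off=4): starts [11, 54] → cuts [15, 58]
  YnoIV (CTAG, off=2): starts [27, 75, 133] → cuts [29, 77, 135]
  AzqIII (ACAACC, off=4): starts [85, 103] → cuts [89, 107]
  UxaIX (GGAAA, off=0): starts [19, 41, 70, 79, 109] → cuts [19, 41, 70, 79, 109]

Pooled cuts: [15, 19, 29, 41, 58, 70, 77, 79, 89, 107, 109, 135]

Fragments:
  [0,15): 15 bp
  [15,19): 4 bp
  [19,29): 10 bp
  [29,41): 12 bp
  [41,58): 17 bp
  [58,70): 12 bp
  [70,77): 7 bp
  [77,79): 2 bp
  [79,89): 10 bp
  [89,107): 18 bp
  [107,109): 2 bp
  [109,135): 26 bp
  [135,148): 13 bp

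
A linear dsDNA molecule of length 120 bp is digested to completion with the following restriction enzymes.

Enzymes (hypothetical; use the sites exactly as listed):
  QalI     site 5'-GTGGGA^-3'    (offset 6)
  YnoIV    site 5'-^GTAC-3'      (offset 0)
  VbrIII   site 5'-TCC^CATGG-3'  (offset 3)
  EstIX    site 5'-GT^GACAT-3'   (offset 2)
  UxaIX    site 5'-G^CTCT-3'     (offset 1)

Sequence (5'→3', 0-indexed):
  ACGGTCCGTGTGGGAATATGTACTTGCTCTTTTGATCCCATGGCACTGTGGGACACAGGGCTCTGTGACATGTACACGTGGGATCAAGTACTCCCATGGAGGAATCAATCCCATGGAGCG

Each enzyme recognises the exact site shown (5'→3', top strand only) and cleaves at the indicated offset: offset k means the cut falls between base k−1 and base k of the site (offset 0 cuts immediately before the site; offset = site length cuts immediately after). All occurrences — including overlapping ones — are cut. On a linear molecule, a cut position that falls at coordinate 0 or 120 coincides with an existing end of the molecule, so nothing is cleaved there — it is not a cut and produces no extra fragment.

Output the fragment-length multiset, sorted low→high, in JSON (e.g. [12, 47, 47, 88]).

Scan for sites:
  QalI (GTGGGA, off=6): starts [9, 47, 77] → cuts [15, 53, 83]
  YnoIV (GTAC, off=0): starts [19, 71, 87] → cuts [19, 71, 87]
  VbrIII (TCCCATGG, off=3): starts [35, 91, 108] → cuts [38, 94, 111]
  EstIX (GTGACAT, off=2): starts [64] → cuts [66]
  UxaIX (GCTCT, off=1): starts [25, 59] → cuts [26, 60]

Pooled cuts: [15, 19, 26, 38, 53, 60, 66, 71, 83, 87, 94, 111]

Fragments:
  [0,15): 15 bp
  [15,19): 4 bp
  [19,26): 7 bp
  [26,38): 12 bp
  [38,53): 15 bp
  [53,60): 7 bp
  [60,66): 6 bp
  [66,71): 5 bp
  [71,83): 12 bp
  [83,87): 4 bp
  [87,94): 7 bp
  [94,111): 17 bp
  [111,120): 9 bp

[4,4,5,6,7,7,7,9,12,12,15,15,17]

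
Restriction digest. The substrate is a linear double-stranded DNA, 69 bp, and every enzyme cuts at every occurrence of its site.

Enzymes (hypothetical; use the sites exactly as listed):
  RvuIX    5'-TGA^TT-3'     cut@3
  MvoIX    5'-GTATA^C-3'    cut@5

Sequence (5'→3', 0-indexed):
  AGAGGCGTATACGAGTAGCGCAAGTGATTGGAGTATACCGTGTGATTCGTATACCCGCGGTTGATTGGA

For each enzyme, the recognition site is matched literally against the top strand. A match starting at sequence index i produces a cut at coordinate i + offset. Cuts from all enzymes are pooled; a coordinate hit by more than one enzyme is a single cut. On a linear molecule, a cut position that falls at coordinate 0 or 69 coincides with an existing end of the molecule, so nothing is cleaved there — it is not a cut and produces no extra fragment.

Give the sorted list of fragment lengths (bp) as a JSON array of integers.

[5,8,8,10,11,11,16]

Scan for sites:
  RvuIX (TGATT, off=3): starts [24, 42, 61] → cuts [27, 45, 64]
  MvoIX (GTATAC, off=5): starts [6, 32, 48] → cuts [11, 37, 53]

Pooled cuts: [11, 27, 37, 45, 53, 64]

Fragment lengths:
  [0,11): 11 bp
  [11,27): 16 bp
  [27,37): 10 bp
  [37,45): 8 bp
  [45,53): 8 bp
  [53,64): 11 bp
  [64,69): 5 bp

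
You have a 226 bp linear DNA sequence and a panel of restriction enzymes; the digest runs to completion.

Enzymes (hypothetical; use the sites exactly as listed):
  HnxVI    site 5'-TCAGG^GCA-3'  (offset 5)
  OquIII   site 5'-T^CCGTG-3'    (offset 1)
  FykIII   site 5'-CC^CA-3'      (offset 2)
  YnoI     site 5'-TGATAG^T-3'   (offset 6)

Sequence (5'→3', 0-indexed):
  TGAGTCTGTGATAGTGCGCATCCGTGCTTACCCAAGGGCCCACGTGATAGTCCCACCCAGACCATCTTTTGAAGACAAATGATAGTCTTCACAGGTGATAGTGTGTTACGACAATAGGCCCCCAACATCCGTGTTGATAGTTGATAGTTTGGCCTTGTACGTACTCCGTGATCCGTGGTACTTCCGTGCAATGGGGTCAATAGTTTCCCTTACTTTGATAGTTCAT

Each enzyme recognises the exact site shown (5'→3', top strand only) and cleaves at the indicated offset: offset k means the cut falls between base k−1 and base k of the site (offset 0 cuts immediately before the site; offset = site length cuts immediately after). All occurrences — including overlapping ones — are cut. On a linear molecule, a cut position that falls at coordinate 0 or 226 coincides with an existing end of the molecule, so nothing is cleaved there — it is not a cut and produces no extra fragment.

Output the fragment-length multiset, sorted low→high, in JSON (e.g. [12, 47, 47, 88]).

Per-enzyme occurrences:
  HnxVI (TCAGGGCA, off=5): no sites
  OquIII TCCGTG/1: at [20, 127, 164, 171, 182] ⇒ [21, 128, 165, 172, 183]
  FykIII CCCA/2: at [30, 38, 51, 55, 120] ⇒ [32, 40, 53, 57, 122]
  YnoI TGATAGT/6: at [8, 44, 79, 95, 134, 141, 215] ⇒ [14, 50, 85, 101, 140, 147, 221]

Pooled cuts: [14, 21, 32, 40, 50, 53, 57, 85, 101, 122, 128, 140, 147, 165, 172, 183, 221]

Fragments:
  [0,14): 14 bp
  [14,21): 7 bp
  [21,32): 11 bp
  [32,40): 8 bp
  [40,50): 10 bp
  [50,53): 3 bp
  [53,57): 4 bp
  [57,85): 28 bp
  [85,101): 16 bp
  [101,122): 21 bp
  [122,128): 6 bp
  [128,140): 12 bp
  [140,147): 7 bp
  [147,165): 18 bp
  [165,172): 7 bp
  [172,183): 11 bp
  [183,221): 38 bp
  [221,226): 5 bp

[3,4,5,6,7,7,7,8,10,11,11,12,14,16,18,21,28,38]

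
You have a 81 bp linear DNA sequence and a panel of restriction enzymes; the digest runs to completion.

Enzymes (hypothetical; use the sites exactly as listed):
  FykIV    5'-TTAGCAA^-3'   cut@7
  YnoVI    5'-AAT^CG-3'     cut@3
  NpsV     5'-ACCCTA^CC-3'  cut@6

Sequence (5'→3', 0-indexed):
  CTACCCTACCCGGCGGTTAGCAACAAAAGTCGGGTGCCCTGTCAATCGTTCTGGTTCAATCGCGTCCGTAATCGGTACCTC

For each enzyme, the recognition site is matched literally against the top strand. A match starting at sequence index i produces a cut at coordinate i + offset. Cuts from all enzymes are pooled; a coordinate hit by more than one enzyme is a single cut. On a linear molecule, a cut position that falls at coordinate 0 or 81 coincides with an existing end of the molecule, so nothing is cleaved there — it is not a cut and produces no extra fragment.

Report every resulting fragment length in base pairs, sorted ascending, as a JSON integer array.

Per-enzyme occurrences:
  FykIV (TTAGCAA, off=7): starts [16] → cuts [23]
  YnoVI (AATCG, off=3): starts [43, 57, 69] → cuts [46, 60, 72]
  NpsV (ACCCTACC, off=6): starts [2] → cuts [8]

Pooled cuts: [8, 23, 46, 60, 72]

Fragment lengths:
  [0,8): 8 bp
  [8,23): 15 bp
  [23,46): 23 bp
  [46,60): 14 bp
  [60,72): 12 bp
  [72,81): 9 bp

[8,9,12,14,15,23]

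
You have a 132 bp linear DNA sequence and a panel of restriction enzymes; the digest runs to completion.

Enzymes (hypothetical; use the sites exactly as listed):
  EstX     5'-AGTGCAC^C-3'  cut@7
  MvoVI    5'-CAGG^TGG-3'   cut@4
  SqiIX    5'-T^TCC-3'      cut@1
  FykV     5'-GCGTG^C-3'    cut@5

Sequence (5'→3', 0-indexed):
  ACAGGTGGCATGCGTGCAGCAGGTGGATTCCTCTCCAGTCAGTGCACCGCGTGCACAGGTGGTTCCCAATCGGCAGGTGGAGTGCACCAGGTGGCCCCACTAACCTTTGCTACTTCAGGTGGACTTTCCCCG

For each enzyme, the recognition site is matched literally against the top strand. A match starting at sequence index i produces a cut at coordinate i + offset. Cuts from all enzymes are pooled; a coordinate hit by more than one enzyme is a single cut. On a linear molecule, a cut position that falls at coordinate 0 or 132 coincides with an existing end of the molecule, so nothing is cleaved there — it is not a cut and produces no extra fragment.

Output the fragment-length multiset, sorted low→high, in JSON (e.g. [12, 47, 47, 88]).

[4,4,5,5,6,6,6,7,7,10,11,14,19,28]

Scan for sites:
  EstX (AGTGCACC, off=7): starts [40, 80] → cuts [47, 87]
  MvoVI (CAGGTGG, off=4): starts [1, 19, 55, 73, 87, 115] → cuts [5, 23, 59, 77, 91, 119]
  SqiIX (TTCC, off=1): starts [27, 62, 125] → cuts [28, 63, 126]
  FykV (GCGTGC, off=5): starts [11, 48] → cuts [16, 53]

All cut coordinates (distinct, sorted): [5, 16, 23, 28, 47, 53, 59, 63, 77, 87, 91, 119, 126]

Fragments:
  [0,5): 5 bp
  [5,16): 11 bp
  [16,23): 7 bp
  [23,28): 5 bp
  [28,47): 19 bp
  [47,53): 6 bp
  [53,59): 6 bp
  [59,63): 4 bp
  [63,77): 14 bp
  [77,87): 10 bp
  [87,91): 4 bp
  [91,119): 28 bp
  [119,126): 7 bp
  [126,132): 6 bp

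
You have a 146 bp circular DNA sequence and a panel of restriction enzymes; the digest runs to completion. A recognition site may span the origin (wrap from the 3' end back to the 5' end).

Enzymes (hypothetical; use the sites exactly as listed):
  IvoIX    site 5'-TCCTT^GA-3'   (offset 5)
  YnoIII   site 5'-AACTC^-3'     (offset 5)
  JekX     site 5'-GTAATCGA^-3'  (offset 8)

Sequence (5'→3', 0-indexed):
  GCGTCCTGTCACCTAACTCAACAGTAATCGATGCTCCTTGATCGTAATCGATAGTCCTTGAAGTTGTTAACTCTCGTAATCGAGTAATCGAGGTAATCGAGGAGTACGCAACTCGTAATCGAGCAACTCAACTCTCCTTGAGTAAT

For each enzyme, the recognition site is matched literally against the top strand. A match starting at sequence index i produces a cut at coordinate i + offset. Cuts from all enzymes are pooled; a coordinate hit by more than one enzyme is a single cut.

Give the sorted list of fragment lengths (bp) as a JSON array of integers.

Scan for sites:
  IvoIX (TCCTTGA, off=5): starts [34, 54, 134] → cuts [39, 59, 139]
  YnoIII (AACTC, off=5): starts [14, 68, 109, 124, 129] → cuts [19, 73, 114, 129, 134]
  JekX (GTAATCGA, off=8): starts [23, 43, 75, 83, 92, 114] → cuts [31, 51, 83, 91, 100, 122]

All cut coordinates (distinct, sorted): [19, 31, 39, 51, 59, 73, 83, 91, 100, 114, 122, 129, 134, 139]

Fragments:
  19→31: 12 bp
  31→39: 8 bp
  39→51: 12 bp
  51→59: 8 bp
  59→73: 14 bp
  73→83: 10 bp
  83→91: 8 bp
  91→100: 9 bp
  100→114: 14 bp
  114→122: 8 bp
  122→129: 7 bp
  129→134: 5 bp
  134→139: 5 bp
  139→19 (wrap): 146-139+19 = 26 bp

[5,5,7,8,8,8,8,9,10,12,12,14,14,26]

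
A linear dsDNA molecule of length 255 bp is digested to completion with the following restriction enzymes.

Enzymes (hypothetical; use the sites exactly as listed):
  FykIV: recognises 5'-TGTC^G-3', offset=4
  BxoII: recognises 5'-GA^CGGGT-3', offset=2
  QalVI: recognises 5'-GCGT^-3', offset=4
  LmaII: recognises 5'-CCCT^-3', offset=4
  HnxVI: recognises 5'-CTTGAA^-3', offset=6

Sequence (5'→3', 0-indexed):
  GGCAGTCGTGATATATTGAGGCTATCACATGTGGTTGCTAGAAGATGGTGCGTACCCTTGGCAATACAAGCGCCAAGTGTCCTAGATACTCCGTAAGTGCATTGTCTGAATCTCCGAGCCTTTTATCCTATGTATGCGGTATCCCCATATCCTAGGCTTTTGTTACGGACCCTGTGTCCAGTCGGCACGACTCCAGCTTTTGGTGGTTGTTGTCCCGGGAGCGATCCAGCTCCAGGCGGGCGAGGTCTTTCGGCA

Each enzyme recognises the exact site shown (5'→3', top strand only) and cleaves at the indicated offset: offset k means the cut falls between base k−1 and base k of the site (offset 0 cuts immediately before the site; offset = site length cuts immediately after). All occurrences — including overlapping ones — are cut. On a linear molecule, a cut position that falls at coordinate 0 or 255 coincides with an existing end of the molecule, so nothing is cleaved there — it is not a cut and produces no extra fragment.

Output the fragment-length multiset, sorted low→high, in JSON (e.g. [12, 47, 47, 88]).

[5,53,82,115]

Scan for sites:
  FykIV (TGTCG, off=4): no sites
  BxoII (GACGGGT, off=2): no sites
  QalVI GCGT/4: at [49] ⇒ [53]
  LmaII CCCT/4: at [54, 169] ⇒ [58, 173]
  HnxVI (CTTGAA, off=6): no sites

Pooled cuts: [53, 58, 173]

Fragment lengths:
  [0,53): 53 bp
  [53,58): 5 bp
  [58,173): 115 bp
  [173,255): 82 bp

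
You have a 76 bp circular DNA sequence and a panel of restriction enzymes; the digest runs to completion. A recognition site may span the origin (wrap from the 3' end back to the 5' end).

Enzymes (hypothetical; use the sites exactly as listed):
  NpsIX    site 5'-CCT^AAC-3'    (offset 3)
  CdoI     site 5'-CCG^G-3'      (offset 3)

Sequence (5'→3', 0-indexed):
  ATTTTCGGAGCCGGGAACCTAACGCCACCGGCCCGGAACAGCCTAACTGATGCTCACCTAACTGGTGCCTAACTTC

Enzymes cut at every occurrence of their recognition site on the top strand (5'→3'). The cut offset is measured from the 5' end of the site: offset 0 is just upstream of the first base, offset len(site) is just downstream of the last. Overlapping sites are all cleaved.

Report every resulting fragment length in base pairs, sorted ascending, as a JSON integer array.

Per-enzyme occurrences:
  NpsIX CCTAAC/3: at [17, 41, 56, 67] ⇒ [20, 44, 59, 70]
  CdoI CCGG/3: at [10, 27, 32] ⇒ [13, 30, 35]

All cut coordinates (distinct, sorted): [13, 20, 30, 35, 44, 59, 70]

Fragment lengths:
  13→20: 7 bp
  20→30: 10 bp
  30→35: 5 bp
  35→44: 9 bp
  44→59: 15 bp
  59→70: 11 bp
  70→13 (wrap): 76-70+13 = 19 bp

[5,7,9,10,11,15,19]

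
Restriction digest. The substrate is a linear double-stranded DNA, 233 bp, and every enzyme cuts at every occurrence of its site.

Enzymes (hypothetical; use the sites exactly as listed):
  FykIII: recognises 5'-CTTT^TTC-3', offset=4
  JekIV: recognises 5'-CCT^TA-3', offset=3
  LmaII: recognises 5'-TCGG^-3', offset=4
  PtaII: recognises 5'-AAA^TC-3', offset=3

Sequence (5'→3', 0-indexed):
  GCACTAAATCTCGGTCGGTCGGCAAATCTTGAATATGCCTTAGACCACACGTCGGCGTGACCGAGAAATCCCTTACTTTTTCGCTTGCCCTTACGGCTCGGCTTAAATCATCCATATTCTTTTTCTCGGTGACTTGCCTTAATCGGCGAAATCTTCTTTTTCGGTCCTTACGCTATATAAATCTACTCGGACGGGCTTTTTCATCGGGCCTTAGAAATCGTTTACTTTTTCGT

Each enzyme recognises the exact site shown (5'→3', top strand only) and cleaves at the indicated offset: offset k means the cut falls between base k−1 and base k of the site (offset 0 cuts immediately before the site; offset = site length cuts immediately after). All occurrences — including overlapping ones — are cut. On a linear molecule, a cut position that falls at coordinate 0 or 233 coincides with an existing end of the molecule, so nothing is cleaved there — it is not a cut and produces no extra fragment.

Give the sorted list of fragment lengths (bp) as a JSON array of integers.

[4,4,4,4,4,5,5,5,5,6,6,6,6,7,7,8,8,8,9,9,10,10,11,12,13,13,14,15,15]

Scan for sites:
  FykIII (CTTTTTC, off=4): starts [75, 118, 155, 195, 224] → cuts [79, 122, 159, 199, 228]
  JekIV (CCTTA, off=3): starts [37, 70, 88, 136, 165, 208] → cuts [40, 73, 91, 139, 168, 211]
  LmaII (TCGG, off=4): starts [10, 14, 18, 51, 97, 125, 142, 160, 186, 203] → cuts [14, 18, 22, 55, 101, 129, 146, 164, 190, 207]
  PtaII (AAATC, off=3): starts [5, 23, 65, 104, 148, 178, 214] → cuts [8, 26, 68, 107, 151, 181, 217]

All cut coordinates (distinct, sorted): [8, 14, 18, 22, 26, 40, 55, 68, 73, 79, 91, 101, 107, 122, 129, 139, 146, 151, 159, 164, 168, 181, 190, 199, 207, 211, 217, 228]

Fragment lengths:
  [0,8): 8 bp
  [8,14): 6 bp
  [14,18): 4 bp
  [18,22): 4 bp
  [22,26): 4 bp
  [26,40): 14 bp
  [40,55): 15 bp
  [55,68): 13 bp
  [68,73): 5 bp
  [73,79): 6 bp
  [79,91): 12 bp
  [91,101): 10 bp
  [101,107): 6 bp
  [107,122): 15 bp
  [122,129): 7 bp
  [129,139): 10 bp
  [139,146): 7 bp
  [146,151): 5 bp
  [151,159): 8 bp
  [159,164): 5 bp
  [164,168): 4 bp
  [168,181): 13 bp
  [181,190): 9 bp
  [190,199): 9 bp
  [199,207): 8 bp
  [207,211): 4 bp
  [211,217): 6 bp
  [217,228): 11 bp
  [228,233): 5 bp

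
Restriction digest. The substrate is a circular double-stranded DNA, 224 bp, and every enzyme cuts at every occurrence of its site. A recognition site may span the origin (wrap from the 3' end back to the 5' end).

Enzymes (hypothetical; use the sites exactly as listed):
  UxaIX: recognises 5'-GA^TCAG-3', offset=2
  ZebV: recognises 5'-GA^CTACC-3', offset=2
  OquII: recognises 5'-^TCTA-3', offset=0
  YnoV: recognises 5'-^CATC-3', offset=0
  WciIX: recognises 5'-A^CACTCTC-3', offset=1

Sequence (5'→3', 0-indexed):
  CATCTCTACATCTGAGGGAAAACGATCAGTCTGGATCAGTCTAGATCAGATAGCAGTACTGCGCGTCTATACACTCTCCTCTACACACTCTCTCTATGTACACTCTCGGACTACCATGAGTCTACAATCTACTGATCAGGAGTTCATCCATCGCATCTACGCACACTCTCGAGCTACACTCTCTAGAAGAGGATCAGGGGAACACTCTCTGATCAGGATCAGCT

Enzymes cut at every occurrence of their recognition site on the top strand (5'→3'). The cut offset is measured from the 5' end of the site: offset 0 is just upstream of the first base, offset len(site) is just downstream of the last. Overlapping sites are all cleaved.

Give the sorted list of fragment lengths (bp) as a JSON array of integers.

[2,4,4,4,4,5,5,6,6,6,6,6,7,7,8,8,8,8,9,9,10,10,10,10,12,13,17,20]

Per-enzyme occurrences:
  UxaIX (GATCAG, off=2): starts [23, 33, 43, 133, 191, 210, 216] → cuts [25, 35, 45, 135, 193, 212, 218]
  ZebV (GACTACC, off=2): starts [108] → cuts [110]
  OquII (TCTA, off=0): starts [4, 39, 65, 79, 92, 120, 127, 155, 181] → cuts [4, 39, 65, 79, 92, 120, 127, 155, 181]
  YnoV (CATC, off=0): starts [0, 8, 144, 148, 153] → cuts [0, 8, 144, 148, 153]
  WciIX (ACACTCTC, off=1): starts [70, 84, 99, 162, 175, 201] → cuts [71, 85, 100, 163, 176, 202]

All cut coordinates (distinct, sorted): [0, 4, 8, 25, 35, 39, 45, 65, 71, 79, 85, 92, 100, 110, 120, 127, 135, 144, 148, 153, 155, 163, 176, 181, 193, 202, 212, 218]

Fragments:
  0→4: 4 bp
  4→8: 4 bp
  8→25: 17 bp
  25→35: 10 bp
  35→39: 4 bp
  39→45: 6 bp
  45→65: 20 bp
  65→71: 6 bp
  71→79: 8 bp
  79→85: 6 bp
  85→92: 7 bp
  92→100: 8 bp
  100→110: 10 bp
  110→120: 10 bp
  120→127: 7 bp
  127→135: 8 bp
  135→144: 9 bp
  144→148: 4 bp
  148→153: 5 bp
  153→155: 2 bp
  155→163: 8 bp
  163→176: 13 bp
  176→181: 5 bp
  181→193: 12 bp
  193→202: 9 bp
  202→212: 10 bp
  212→218: 6 bp
  218→0 (wrap): 224-218+0 = 6 bp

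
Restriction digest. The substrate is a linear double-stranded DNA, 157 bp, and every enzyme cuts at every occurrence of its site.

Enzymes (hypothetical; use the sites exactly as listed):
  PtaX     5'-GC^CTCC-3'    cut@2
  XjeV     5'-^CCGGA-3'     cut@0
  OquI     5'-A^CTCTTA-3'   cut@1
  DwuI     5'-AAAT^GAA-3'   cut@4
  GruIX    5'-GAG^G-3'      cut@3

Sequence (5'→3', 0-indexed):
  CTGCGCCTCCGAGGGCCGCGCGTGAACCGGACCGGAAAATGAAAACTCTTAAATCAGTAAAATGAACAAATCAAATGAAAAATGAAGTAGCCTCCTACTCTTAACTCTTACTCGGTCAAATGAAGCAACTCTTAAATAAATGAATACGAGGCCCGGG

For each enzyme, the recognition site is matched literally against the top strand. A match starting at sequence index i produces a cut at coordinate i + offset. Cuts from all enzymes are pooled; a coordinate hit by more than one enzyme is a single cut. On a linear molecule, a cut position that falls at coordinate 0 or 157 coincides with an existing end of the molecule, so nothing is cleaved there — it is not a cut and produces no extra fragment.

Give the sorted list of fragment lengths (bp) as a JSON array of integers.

Scan for sites:
  PtaX GCCTCC/2: at [4, 89] ⇒ [6, 91]
  XjeV CCGGA/0: at [26, 31] ⇒ [26, 31]
  OquI ACTCTTA/1: at [44, 96, 103, 127] ⇒ [45, 97, 104, 128]
  DwuI AAATGAA/4: at [36, 59, 72, 79, 117, 137] ⇒ [40, 63, 76, 83, 121, 141]
  GruIX GAGG/3: at [10, 147] ⇒ [13, 150]

Pooled cuts: [6, 13, 26, 31, 40, 45, 63, 76, 83, 91, 97, 104, 121, 128, 141, 150]

Fragment lengths:
  [0,6): 6 bp
  [6,13): 7 bp
  [13,26): 13 bp
  [26,31): 5 bp
  [31,40): 9 bp
  [40,45): 5 bp
  [45,63): 18 bp
  [63,76): 13 bp
  [76,83): 7 bp
  [83,91): 8 bp
  [91,97): 6 bp
  [97,104): 7 bp
  [104,121): 17 bp
  [121,128): 7 bp
  [128,141): 13 bp
  [141,150): 9 bp
  [150,157): 7 bp

[5,5,6,6,7,7,7,7,7,8,9,9,13,13,13,17,18]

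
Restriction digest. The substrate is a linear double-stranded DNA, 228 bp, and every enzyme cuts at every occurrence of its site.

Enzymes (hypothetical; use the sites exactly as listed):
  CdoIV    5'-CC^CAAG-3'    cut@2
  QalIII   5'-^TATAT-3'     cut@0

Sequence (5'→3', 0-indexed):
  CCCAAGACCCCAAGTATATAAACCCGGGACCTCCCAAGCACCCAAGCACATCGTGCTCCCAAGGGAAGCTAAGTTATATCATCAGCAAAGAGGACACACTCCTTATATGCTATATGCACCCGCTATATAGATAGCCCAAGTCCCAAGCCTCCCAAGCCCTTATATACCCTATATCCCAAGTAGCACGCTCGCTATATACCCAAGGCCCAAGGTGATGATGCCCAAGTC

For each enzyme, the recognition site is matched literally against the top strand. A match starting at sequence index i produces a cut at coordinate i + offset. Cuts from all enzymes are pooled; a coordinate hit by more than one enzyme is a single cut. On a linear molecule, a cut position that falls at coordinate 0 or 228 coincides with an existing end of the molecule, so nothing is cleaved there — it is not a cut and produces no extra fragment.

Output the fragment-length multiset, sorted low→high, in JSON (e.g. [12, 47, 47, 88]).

[2,4,6,7,7,7,7,8,8,8,8,9,9,13,13,15,15,16,17,20,29]

Per-enzyme occurrences:
  CdoIV (CCCAAG, off=2): starts [0, 8, 32, 40, 57, 134, 141, 150, 174, 198, 205, 220] → cuts [2, 10, 34, 42, 59, 136, 143, 152, 176, 200, 207, 222]
  QalIII (TATAT, off=0): starts [14, 74, 103, 110, 123, 160, 169, 192] → cuts [14, 74, 103, 110, 123, 160, 169, 192]

Pooled cuts: [2, 10, 14, 34, 42, 59, 74, 103, 110, 123, 136, 143, 152, 160, 169, 176, 192, 200, 207, 222]

Fragment lengths:
  [0,2): 2 bp
  [2,10): 8 bp
  [10,14): 4 bp
  [14,34): 20 bp
  [34,42): 8 bp
  [42,59): 17 bp
  [59,74): 15 bp
  [74,103): 29 bp
  [103,110): 7 bp
  [110,123): 13 bp
  [123,136): 13 bp
  [136,143): 7 bp
  [143,152): 9 bp
  [152,160): 8 bp
  [160,169): 9 bp
  [169,176): 7 bp
  [176,192): 16 bp
  [192,200): 8 bp
  [200,207): 7 bp
  [207,222): 15 bp
  [222,228): 6 bp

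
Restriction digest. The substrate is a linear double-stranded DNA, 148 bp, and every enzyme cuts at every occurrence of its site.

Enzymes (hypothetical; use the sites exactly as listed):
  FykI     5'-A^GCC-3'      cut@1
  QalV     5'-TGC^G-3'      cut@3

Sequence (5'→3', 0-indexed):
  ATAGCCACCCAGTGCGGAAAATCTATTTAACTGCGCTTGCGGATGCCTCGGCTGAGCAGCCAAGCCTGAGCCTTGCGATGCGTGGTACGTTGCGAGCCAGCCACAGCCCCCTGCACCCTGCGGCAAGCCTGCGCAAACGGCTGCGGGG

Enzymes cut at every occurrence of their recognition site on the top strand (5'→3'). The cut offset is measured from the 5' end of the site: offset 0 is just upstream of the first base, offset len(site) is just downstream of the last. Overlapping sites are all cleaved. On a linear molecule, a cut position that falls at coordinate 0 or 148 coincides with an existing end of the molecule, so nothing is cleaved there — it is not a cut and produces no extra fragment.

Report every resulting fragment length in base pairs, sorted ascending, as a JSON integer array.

[2,3,4,4,5,5,5,6,6,6,6,7,12,12,12,16,18,19]

Per-enzyme occurrences:
  FykI (AGCC, off=1): starts [2, 57, 62, 68, 94, 98, 104, 125] → cuts [3, 58, 63, 69, 95, 99, 105, 126]
  QalV (TGCG, off=3): starts [12, 31, 37, 73, 78, 90, 118, 129, 141] → cuts [15, 34, 40, 76, 81, 93, 121, 132, 144]

All cut coordinates (distinct, sorted): [3, 15, 34, 40, 58, 63, 69, 76, 81, 93, 95, 99, 105, 121, 126, 132, 144]

Fragment lengths:
  [0,3): 3 bp
  [3,15): 12 bp
  [15,34): 19 bp
  [34,40): 6 bp
  [40,58): 18 bp
  [58,63): 5 bp
  [63,69): 6 bp
  [69,76): 7 bp
  [76,81): 5 bp
  [81,93): 12 bp
  [93,95): 2 bp
  [95,99): 4 bp
  [99,105): 6 bp
  [105,121): 16 bp
  [121,126): 5 bp
  [126,132): 6 bp
  [132,144): 12 bp
  [144,148): 4 bp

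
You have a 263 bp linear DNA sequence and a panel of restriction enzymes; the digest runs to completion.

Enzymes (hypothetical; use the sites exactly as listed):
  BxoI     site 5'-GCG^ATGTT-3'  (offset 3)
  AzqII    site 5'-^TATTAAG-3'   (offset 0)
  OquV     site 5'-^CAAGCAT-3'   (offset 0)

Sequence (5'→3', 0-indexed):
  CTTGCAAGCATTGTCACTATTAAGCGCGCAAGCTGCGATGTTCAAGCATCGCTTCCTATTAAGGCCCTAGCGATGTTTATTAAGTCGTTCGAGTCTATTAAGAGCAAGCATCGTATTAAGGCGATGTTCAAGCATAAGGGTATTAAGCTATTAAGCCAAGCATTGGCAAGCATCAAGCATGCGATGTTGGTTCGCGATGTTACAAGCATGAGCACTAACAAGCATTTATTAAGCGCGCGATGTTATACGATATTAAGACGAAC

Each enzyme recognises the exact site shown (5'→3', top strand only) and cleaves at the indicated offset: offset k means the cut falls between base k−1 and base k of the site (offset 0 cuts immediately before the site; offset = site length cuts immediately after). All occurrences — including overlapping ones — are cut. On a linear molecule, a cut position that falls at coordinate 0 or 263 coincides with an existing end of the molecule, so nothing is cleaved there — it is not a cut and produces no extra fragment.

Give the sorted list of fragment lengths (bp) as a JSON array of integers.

Scan for sites:
  BxoI GCGATGTT/3: at [34, 69, 120, 180, 193, 236] ⇒ [37, 72, 123, 183, 196, 239]
  AzqII TATTAAG/0: at [17, 56, 77, 95, 113, 140, 148, 226, 250] ⇒ [17, 56, 77, 95, 113, 140, 148, 226, 250]
  OquV CAAGCAT/0: at [4, 42, 104, 128, 156, 166, 173, 202, 218] ⇒ [4, 42, 104, 128, 156, 166, 173, 202, 218]

Pooled cuts: [4, 17, 37, 42, 56, 72, 77, 95, 104, 113, 123, 128, 140, 148, 156, 166, 173, 183, 196, 202, 218, 226, 239, 250]

Fragments:
  [0,4): 4 bp
  [4,17): 13 bp
  [17,37): 20 bp
  [37,42): 5 bp
  [42,56): 14 bp
  [56,72): 16 bp
  [72,77): 5 bp
  [77,95): 18 bp
  [95,104): 9 bp
  [104,113): 9 bp
  [113,123): 10 bp
  [123,128): 5 bp
  [128,140): 12 bp
  [140,148): 8 bp
  [148,156): 8 bp
  [156,166): 10 bp
  [166,173): 7 bp
  [173,183): 10 bp
  [183,196): 13 bp
  [196,202): 6 bp
  [202,218): 16 bp
  [218,226): 8 bp
  [226,239): 13 bp
  [239,250): 11 bp
  [250,263): 13 bp

[4,5,5,5,6,7,8,8,8,9,9,10,10,10,11,12,13,13,13,13,14,16,16,18,20]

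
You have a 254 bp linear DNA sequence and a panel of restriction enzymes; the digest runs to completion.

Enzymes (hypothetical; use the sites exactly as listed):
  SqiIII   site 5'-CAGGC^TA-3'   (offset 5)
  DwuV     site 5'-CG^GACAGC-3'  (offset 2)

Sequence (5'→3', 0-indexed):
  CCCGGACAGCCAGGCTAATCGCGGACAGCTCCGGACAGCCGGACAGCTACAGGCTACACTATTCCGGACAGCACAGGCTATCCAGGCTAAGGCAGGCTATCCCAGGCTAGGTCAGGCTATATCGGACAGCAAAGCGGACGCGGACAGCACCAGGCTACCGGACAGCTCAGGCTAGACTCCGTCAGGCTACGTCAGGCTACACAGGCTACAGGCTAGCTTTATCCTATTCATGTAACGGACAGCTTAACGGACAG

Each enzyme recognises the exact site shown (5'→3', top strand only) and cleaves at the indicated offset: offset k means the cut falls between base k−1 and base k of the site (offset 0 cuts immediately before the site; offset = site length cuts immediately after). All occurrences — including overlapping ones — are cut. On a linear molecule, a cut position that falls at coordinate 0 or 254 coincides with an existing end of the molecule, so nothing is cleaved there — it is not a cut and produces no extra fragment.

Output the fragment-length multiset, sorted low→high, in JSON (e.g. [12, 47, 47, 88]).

Per-enzyme occurrences:
  SqiIII CAGGCTA/5: at [10, 49, 73, 82, 92, 102, 112, 150, 167, 182, 192, 201, 208] ⇒ [15, 54, 78, 87, 97, 107, 117, 155, 172, 187, 197, 206, 213]
  DwuV CGGACAGC/2: at [2, 21, 31, 39, 64, 122, 140, 158, 235] ⇒ [4, 23, 33, 41, 66, 124, 142, 160, 237]

All cut coordinates (distinct, sorted): [4, 15, 23, 33, 41, 54, 66, 78, 87, 97, 107, 117, 124, 142, 155, 160, 172, 187, 197, 206, 213, 237]

Fragment lengths:
  [0,4): 4 bp
  [4,15): 11 bp
  [15,23): 8 bp
  [23,33): 10 bp
  [33,41): 8 bp
  [41,54): 13 bp
  [54,66): 12 bp
  [66,78): 12 bp
  [78,87): 9 bp
  [87,97): 10 bp
  [97,107): 10 bp
  [107,117): 10 bp
  [117,124): 7 bp
  [124,142): 18 bp
  [142,155): 13 bp
  [155,160): 5 bp
  [160,172): 12 bp
  [172,187): 15 bp
  [187,197): 10 bp
  [197,206): 9 bp
  [206,213): 7 bp
  [213,237): 24 bp
  [237,254): 17 bp

[4,5,7,7,8,8,9,9,10,10,10,10,10,11,12,12,12,13,13,15,17,18,24]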